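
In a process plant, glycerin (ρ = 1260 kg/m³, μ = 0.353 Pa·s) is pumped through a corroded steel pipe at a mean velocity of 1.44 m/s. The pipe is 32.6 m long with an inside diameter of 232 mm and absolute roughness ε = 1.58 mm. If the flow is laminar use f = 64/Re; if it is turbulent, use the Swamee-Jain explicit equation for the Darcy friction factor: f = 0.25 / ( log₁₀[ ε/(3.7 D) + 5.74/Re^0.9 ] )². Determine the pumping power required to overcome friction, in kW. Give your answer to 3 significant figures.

Reynolds number Re = ρVD/μ = 1260 · 1.44 · 0.232 / 0.353 = 1192.
Re < 2300 → laminar flow, so f = 64/Re = 64/1192 = 0.05367 (the turbulent correlation is not needed).
Darcy-Weisbach: ΔP = f(L/D)(ρV²/2) = 0.05367·(32.6/0.232)·(1260·1.44²/2) = 0.05367·140.5·1306 = 9852 Pa.
Q = V·A = 1.44·0.04227 = 0.06087 m³/s.
Pumping power P = QΔP = 0.06087·9852 = 599.7 W = 0.600 kW.

P ≈ 0.600 kW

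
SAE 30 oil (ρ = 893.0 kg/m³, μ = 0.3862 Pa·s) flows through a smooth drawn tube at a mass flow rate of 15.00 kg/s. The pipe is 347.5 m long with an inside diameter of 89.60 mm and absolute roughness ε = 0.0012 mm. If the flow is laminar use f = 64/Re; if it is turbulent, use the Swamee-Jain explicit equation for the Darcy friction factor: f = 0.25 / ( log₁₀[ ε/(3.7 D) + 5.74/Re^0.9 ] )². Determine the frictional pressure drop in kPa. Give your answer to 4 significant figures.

A = πD²/4 = π(0.0896)²/4 = 0.006305 m²; mean velocity V = ṁ/(ρA) = 15/(893 · 0.006305) = 2.664 m/s.
Reynolds number Re = ρVD/μ = 893 · 2.664 · 0.0896 / 0.386 = 551.9.
Re < 2300 → laminar flow, so f = 64/Re = 64/551.9 = 0.116 (the turbulent correlation is not needed).
Darcy-Weisbach: ΔP = f(L/D)(ρV²/2) = 0.116·(347.5/0.0896)·(893·2.664²/2) = 0.116·3878·3169 = 1.425e+06 Pa.
ΔP = 1.425e+06 Pa = 1425 kPa.

ΔP ≈ 1425 kPa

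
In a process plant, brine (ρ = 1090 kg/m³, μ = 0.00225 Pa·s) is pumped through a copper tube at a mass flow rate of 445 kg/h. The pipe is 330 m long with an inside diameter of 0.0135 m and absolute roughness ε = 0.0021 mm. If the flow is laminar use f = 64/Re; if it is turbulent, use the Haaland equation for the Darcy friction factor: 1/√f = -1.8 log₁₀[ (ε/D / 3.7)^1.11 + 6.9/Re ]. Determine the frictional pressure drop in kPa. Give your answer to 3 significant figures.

ṁ = 445 kg/h = 445/3600 = 0.1236 kg/s.
A = πD²/4 = π(0.0135)²/4 = 0.0001431 m²; mean velocity V = ṁ/(ρA) = 0.1236/(1090 · 0.0001431) = 0.7923 m/s.
Reynolds number Re = ρVD/μ = 1090 · 0.7923 · 0.0135 / 0.00225 = 5181.
Re > 4000 → turbulent. Relative roughness ε/D = 2.1e-06/0.0135 = 0.000156. Haaland: 1/√f = -1.8 log₁₀[(0.000156/3.7)^1.11 + 6.9/5181] = -1.8 log₁₀[1.39e-05 + 0.00133] = 5.168, so f = 0.03744.
Darcy-Weisbach: ΔP = f(L/D)(ρV²/2) = 0.03744·(330/0.0135)·(1090·0.7923²/2) = 0.03744·2.444e+04·342.1 = 3.131e+05 Pa.
ΔP = 3.131e+05 Pa = 313 kPa.

ΔP ≈ 313 kPa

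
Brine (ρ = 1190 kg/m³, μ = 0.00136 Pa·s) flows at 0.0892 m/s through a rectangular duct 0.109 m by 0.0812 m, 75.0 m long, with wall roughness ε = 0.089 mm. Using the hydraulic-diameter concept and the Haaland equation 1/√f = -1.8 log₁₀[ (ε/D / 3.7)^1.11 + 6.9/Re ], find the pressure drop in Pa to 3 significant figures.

ΔP ≈ 133 Pa

Hydraulic diameter D_h = 4A/P = 4·(0.109·0.0812)/(2·(0.109+0.0812)) = 0.0354/0.3804 = 0.09307 m.
Re = ρVD_h/μ = 1190·0.0892·0.09307/0.00136 = 7264.
ε/D_h = 8.9e-05/0.09307 = 0.000956; Haaland gives 1/√f = -1.8 log₁₀[0.000104+0.00095] = 5.359, so f = 0.03482.
ΔP = f(L/D_h)(ρV²/2) = 0.03482·75/0.09307·4.734 = 132.9 Pa.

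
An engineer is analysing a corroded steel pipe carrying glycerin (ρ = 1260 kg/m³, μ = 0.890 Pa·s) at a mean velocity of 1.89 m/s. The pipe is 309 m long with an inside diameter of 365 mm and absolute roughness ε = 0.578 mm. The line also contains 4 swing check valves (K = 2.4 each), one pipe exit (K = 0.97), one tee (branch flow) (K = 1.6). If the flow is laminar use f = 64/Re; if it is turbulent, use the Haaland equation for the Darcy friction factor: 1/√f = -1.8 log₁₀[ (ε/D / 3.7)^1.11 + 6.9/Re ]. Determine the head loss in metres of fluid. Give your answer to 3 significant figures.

Reynolds number Re = ρVD/μ = 1260 · 1.89 · 0.365 / 0.89 = 976.6.
Re < 2300 → laminar flow, so f = 64/Re = 64/976.6 = 0.06553 (the turbulent correlation is not needed).
Total minor-loss coefficient ΣK = 4·2.4 + 1·0.97 + 1·1.6 = 12.2.
ΔP = [f·L/D + ΣK]·(ρV²/2) = [0.06553·309/0.365 + 12.2]·(1260·1.89²/2) = [55.48 + 12.2]·2250 = 1.522e+05 Pa.
Head loss h_f = ΔP/(ρg) = 1.522e+05/(1260·9.81) = 12.3 m.

h_f ≈ 12.3 m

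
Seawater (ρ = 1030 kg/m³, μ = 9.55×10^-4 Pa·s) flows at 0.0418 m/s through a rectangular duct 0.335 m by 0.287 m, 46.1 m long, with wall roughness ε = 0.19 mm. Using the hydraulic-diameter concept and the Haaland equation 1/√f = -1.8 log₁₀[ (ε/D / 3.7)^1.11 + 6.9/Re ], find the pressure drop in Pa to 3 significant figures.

ΔP ≈ 3.91 Pa

Hydraulic diameter D_h = 4A/P = 4·(0.335·0.287)/(2·(0.335+0.287)) = 0.3846/1.244 = 0.3091 m.
Re = ρVD_h/μ = 1030·0.0418·0.3091/0.000955 = 1.394e+04.
ε/D_h = 0.00019/0.3091 = 0.000615; Haaland gives 1/√f = -1.8 log₁₀[6.38e-05+0.000495] = 5.855, so f = 0.02917.
ΔP = f(L/D_h)(ρV²/2) = 0.02917·46.1/0.3091·0.8998 = 3.914 Pa.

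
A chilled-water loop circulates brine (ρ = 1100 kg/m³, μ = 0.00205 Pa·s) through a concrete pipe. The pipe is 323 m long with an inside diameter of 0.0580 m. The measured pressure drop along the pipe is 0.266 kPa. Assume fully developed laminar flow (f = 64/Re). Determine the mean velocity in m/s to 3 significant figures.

For laminar flow, f = 64/Re with Re = ρVD/μ, so Darcy-Weisbach reduces to ΔP = 32μLV/D². Solving for V: V = ΔP·D²/(32μL) = 266·(0.058)²/(32·0.00205·323) = 0.04223 m/s.
Check: Re = ρVD/μ = 1100·0.04223·0.058/0.00205 = 1314 < 2300, so the laminar assumption holds.

V ≈ 0.0422 m/s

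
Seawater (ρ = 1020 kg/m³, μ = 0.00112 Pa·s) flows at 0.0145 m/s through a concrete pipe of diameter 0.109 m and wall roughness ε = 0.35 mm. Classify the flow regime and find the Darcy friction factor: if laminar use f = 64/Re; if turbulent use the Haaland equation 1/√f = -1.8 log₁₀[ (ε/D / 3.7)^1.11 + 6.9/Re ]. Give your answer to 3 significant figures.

Re = ρVD/μ = 1020·0.0145·0.109/0.00112 = 1439.
Re < 2300 → laminar, so f = 64/Re = 0.04446 (roughness is irrelevant in laminar flow).

f ≈ 0.0445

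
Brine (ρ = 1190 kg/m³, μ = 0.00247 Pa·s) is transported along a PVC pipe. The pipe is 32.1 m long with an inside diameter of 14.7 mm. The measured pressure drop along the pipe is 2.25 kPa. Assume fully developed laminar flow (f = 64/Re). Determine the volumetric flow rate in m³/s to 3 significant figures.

Q ≈ 3.25×10^-5 m³/s

For laminar flow, f = 64/Re with Re = ρVD/μ, so Darcy-Weisbach reduces to ΔP = 32μLV/D². Solving for V: V = ΔP·D²/(32μL) = 2250·(0.0147)²/(32·0.00247·32.1) = 0.1916 m/s.
Check: Re = ρVD/μ = 1190·0.1916·0.0147/0.00247 = 1357 < 2300, so the laminar assumption holds.
Q = V·A = 0.1916·(π/4·0.0147²) = 3.252e-05 m³/s = 3.25×10^-5 m³/s.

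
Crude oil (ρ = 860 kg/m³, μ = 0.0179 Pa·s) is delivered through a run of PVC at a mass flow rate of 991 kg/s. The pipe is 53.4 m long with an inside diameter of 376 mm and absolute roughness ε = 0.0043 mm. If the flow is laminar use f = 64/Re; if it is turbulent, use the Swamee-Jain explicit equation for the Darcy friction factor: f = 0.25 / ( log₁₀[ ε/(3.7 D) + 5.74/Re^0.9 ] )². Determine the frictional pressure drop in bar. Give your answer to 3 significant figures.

A = πD²/4 = π(0.376)²/4 = 0.111 m²; mean velocity V = ṁ/(ρA) = 991/(860 · 0.111) = 10.38 m/s.
Reynolds number Re = ρVD/μ = 860 · 10.38 · 0.376 / 0.0179 = 1.875e+05.
Re > 4000 → turbulent. Relative roughness ε/D = 4.3e-06/0.376 = 1.14e-05. Swamee-Jain: f = 0.25/(log₁₀[1.14e-05/3.7 + 5.74/1.875e+05^0.9])² = 0.25/(log₁₀[3.09e-06 + 0.000103])² = 0.25/(-3.974)² = 0.01583.
Darcy-Weisbach: ΔP = f(L/D)(ρV²/2) = 0.01583·(53.4/0.376)·(860·10.38²/2) = 0.01583·142·4.631e+04 = 1.041e+05 Pa.
ΔP = 1.041e+05 Pa = 1.04 bar.

ΔP ≈ 1.04 bar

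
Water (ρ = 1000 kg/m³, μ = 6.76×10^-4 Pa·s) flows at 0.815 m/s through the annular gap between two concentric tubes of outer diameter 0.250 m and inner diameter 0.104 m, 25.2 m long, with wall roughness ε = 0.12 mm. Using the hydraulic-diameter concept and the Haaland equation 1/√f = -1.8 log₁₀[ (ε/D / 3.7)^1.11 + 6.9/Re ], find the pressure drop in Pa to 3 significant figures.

ΔP ≈ 1170 Pa

Hydraulic diameter D_h = 4A/P = D_o - D_i = 0.25 - 0.104 = 0.146 m.
Re = ρVD_h/μ = 1000·0.815·0.146/0.000676 = 1.76e+05.
ε/D_h = 0.00012/0.146 = 0.000822; Haaland gives 1/√f = -1.8 log₁₀[8.81e-05+3.92e-05] = 7.012, so f = 0.02034.
ΔP = f(L/D_h)(ρV²/2) = 0.02034·25.2/0.146·332.1 = 1166 Pa.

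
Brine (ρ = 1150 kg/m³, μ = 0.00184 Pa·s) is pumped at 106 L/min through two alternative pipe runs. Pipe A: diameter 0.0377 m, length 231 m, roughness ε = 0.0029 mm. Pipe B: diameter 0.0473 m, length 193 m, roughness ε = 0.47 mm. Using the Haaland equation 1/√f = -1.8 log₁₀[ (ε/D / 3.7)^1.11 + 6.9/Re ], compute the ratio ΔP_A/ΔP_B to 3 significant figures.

Pipe A: V = Q/A = 0.001767/0.001116 = 1.583 m/s; Re = 3.729e+04; ε/D = 7.69e-05; Haaland → f = 0.02233; ΔP_A = f(L/D)(ρV²/2) = 1.97e+05 Pa.
Pipe B: V = Q/A = 0.001767/0.001757 = 1.005 m/s; Re = 2.972e+04; ε/D = 0.00994; Haaland → f = 0.03973; ΔP_B = f(L/D)(ρV²/2) = 9.423e+04 Pa.
ΔP_A/ΔP_B = 1.97e+05/9.423e+04 = 2.09.

ΔP_A/ΔP_B ≈ 2.09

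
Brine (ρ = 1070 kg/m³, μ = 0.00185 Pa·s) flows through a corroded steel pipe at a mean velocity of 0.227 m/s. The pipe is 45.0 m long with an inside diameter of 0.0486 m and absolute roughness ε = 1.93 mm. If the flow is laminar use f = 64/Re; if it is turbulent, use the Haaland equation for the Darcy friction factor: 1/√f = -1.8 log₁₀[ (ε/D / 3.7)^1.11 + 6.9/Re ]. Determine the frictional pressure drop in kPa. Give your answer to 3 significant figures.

ΔP ≈ 1.75 kPa

Reynolds number Re = ρVD/μ = 1070 · 0.227 · 0.0486 / 0.00185 = 6381.
Re > 4000 → turbulent. Relative roughness ε/D = 0.00193/0.0486 = 0.0397. Haaland: 1/√f = -1.8 log₁₀[(0.0397/3.7)^1.11 + 6.9/6381] = -1.8 log₁₀[0.00652 + 0.00108] = 3.815, so f = 0.06872.
Darcy-Weisbach: ΔP = f(L/D)(ρV²/2) = 0.06872·(45/0.0486)·(1070·0.227²/2) = 0.06872·925.9·27.57 = 1754 Pa.
ΔP = 1754 Pa = 1.75 kPa.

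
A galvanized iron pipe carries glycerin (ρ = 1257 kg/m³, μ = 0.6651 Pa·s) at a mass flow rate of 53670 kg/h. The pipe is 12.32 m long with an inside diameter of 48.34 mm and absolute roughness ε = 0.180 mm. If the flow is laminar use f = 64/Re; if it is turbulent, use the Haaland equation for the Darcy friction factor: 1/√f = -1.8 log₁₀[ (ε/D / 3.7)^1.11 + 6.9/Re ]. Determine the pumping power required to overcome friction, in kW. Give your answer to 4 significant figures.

ṁ = 53670 kg/h = 53670/3600 = 14.91 kg/s.
A = πD²/4 = π(0.04834)²/4 = 0.001835 m²; mean velocity V = ṁ/(ρA) = 14.91/(1257 · 0.001835) = 6.462 m/s.
Reynolds number Re = ρVD/μ = 1257 · 6.462 · 0.04834 / 0.665 = 590.4.
Re < 2300 → laminar flow, so f = 64/Re = 64/590.4 = 0.1084 (the turbulent correlation is not needed).
Darcy-Weisbach: ΔP = f(L/D)(ρV²/2) = 0.1084·(12.32/0.04834)·(1257·6.462²/2) = 0.1084·254.9·2.625e+04 = 7.251e+05 Pa.
Q = ṁ/ρ = 14.91/1257 = 0.01186 m³/s.
Pumping power P = QΔP = 0.01186·7.251e+05 = 8600.4 W = 8.600 kW.

P ≈ 8.600 kW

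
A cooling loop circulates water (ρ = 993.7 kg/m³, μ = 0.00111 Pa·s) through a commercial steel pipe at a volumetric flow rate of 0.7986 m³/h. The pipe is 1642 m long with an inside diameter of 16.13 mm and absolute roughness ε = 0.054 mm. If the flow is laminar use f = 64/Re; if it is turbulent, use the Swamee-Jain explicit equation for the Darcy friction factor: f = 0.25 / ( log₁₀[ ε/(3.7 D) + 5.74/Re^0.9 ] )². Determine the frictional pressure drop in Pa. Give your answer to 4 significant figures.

ΔP ≈ 2001000 Pa

Q = 0.7986 m³/h = 0.7986/3600 = 0.0002218 m³/s.
Cross-sectional area A = πD²/4 = π(0.01613)²/4 = 0.0002043 m²; mean velocity V = Q/A = 0.0002218/0.0002043 = 1.086 m/s.
Reynolds number Re = ρVD/μ = 993.7 · 1.086 · 0.01613 / 0.00111 = 1.568e+04.
Re > 4000 → turbulent. Relative roughness ε/D = 5.4e-05/0.01613 = 0.00335. Swamee-Jain: f = 0.25/(log₁₀[0.00335/3.7 + 5.74/1.568e+04^0.9])² = 0.25/(log₁₀[0.000905 + 0.000962])² = 0.25/(-2.729)² = 0.03357.
Darcy-Weisbach: ΔP = f(L/D)(ρV²/2) = 0.03357·(1642/0.01613)·(993.7·1.086²/2) = 0.03357·1.018e+05·585.5 = 2.001e+06 Pa.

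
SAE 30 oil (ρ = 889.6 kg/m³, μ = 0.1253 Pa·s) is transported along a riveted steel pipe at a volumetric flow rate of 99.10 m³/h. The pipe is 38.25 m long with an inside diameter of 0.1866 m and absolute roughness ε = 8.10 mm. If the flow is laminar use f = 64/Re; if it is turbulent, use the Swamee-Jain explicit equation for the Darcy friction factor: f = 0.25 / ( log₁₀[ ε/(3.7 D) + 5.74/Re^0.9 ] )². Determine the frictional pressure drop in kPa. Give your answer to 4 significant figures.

ΔP ≈ 4.434 kPa

Q = 99.10 m³/h = 99.10/3600 = 0.02753 m³/s.
Cross-sectional area A = πD²/4 = π(0.1866)²/4 = 0.02735 m²; mean velocity V = Q/A = 0.02753/0.02735 = 1.007 m/s.
Reynolds number Re = ρVD/μ = 889.6 · 1.007 · 0.1866 / 0.125 = 1334.
Re < 2300 → laminar flow, so f = 64/Re = 64/1334 = 0.04799 (the turbulent correlation is not needed).
Darcy-Weisbach: ΔP = f(L/D)(ρV²/2) = 0.04799·(38.25/0.1866)·(889.6·1.007²/2) = 0.04799·205·450.7 = 4434 Pa.
ΔP = 4434 Pa = 4.434 kPa.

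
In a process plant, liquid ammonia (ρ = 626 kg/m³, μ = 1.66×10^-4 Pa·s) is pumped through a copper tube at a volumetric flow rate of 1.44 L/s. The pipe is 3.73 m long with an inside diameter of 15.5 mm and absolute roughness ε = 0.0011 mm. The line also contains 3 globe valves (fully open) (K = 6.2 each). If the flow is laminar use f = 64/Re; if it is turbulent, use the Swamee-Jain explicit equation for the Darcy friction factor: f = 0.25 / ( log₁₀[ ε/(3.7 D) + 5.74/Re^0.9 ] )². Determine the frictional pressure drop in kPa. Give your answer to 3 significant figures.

ΔP ≈ 402 kPa

Q = 1.44 L/s = 1.44/1000 = 0.00144 m³/s.
Cross-sectional area A = πD²/4 = π(0.0155)²/4 = 0.0001887 m²; mean velocity V = Q/A = 0.00144/0.0001887 = 7.631 m/s.
Reynolds number Re = ρVD/μ = 626 · 7.631 · 0.0155 / 0.000166 = 4.461e+05.
Re > 4000 → turbulent. Relative roughness ε/D = 1.1e-06/0.0155 = 7.1e-05. Swamee-Jain: f = 0.25/(log₁₀[7.1e-05/3.7 + 5.74/4.461e+05^0.9])² = 0.25/(log₁₀[1.92e-05 + 4.73e-05])² = 0.25/(-4.178)² = 0.01432.
Total minor-loss coefficient ΣK = 3·6.2 = 18.6.
ΔP = [f·L/D + ΣK]·(ρV²/2) = [0.01432·3.73/0.0155 + 18.6]·(626·7.631²/2) = [3.447 + 18.6]·1.823e+04 = 4.019e+05 Pa.
ΔP = 4.019e+05 Pa = 402 kPa.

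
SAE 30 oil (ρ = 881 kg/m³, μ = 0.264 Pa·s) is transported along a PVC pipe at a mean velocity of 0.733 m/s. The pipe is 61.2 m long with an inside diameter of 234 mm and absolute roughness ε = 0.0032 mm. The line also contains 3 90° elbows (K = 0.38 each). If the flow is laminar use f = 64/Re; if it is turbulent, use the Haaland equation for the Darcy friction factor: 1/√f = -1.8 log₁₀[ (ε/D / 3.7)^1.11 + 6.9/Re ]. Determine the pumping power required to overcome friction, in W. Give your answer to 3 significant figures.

P ≈ 227 W

Reynolds number Re = ρVD/μ = 881 · 0.733 · 0.234 / 0.264 = 572.4.
Re < 2300 → laminar flow, so f = 64/Re = 64/572.4 = 0.1118 (the turbulent correlation is not needed).
Total minor-loss coefficient ΣK = 3·0.38 = 1.14.
ΔP = [f·L/D + ΣK]·(ρV²/2) = [0.1118·61.2/0.234 + 1.14]·(881·0.733²/2) = [29.24 + 1.14]·236.7 = 7191 Pa.
Q = V·A = 0.733·0.04301 = 0.03152 m³/s.
Pumping power P = QΔP = 0.03152·7191 = 226.7 W = 227 W.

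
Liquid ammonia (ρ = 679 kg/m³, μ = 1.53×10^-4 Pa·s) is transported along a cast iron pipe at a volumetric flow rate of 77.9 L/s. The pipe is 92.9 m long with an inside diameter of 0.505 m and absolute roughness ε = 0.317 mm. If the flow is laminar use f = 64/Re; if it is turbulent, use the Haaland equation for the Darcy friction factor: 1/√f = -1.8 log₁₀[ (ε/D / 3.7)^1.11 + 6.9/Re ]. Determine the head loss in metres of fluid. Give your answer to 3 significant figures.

Q = 77.9 L/s = 77.9/1000 = 0.0779 m³/s.
Cross-sectional area A = πD²/4 = π(0.505)²/4 = 0.2003 m²; mean velocity V = Q/A = 0.0779/0.2003 = 0.3889 m/s.
Reynolds number Re = ρVD/μ = 679 · 0.3889 · 0.505 / 0.000153 = 8.716e+05.
Re > 4000 → turbulent. Relative roughness ε/D = 0.000317/0.505 = 0.000628. Haaland: 1/√f = -1.8 log₁₀[(0.000628/3.7)^1.11 + 6.9/8.716e+05] = -1.8 log₁₀[6.53e-05 + 7.92e-06] = 7.444, so f = 0.01805.
Darcy-Weisbach: ΔP = f(L/D)(ρV²/2) = 0.01805·(92.9/0.505)·(679·0.3889²/2) = 0.01805·184·51.35 = 170.5 Pa.
Head loss h_f = ΔP/(ρg) = 170.5/(679·9.81) = 0.0256 m.

h_f ≈ 0.0256 m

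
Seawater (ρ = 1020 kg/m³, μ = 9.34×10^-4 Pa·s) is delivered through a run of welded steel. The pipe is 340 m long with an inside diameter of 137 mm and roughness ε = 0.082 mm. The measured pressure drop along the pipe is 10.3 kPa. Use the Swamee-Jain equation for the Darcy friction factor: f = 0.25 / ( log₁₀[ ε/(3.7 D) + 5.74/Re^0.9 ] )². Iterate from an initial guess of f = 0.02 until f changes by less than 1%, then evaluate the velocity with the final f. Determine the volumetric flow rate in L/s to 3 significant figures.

Rearranging Darcy-Weisbach: V = √(2·ΔP·D/(f·L·ρ)). With ε/D = 8.2e-05/0.137 = 0.000599, iterate starting from f = 0.02:
  f = 0.02 → V = √(2·1.03e+04·0.137/(0.02·340·1020)) = 0.6379 m/s; Re = ρVD/μ = 9.544e+04; f → 0.02095
  f = 0.02095 → V = 0.6233 m/s; Re = 9.325e+04; f → 0.02101
Converged (Δf/f < 1%). With the final f = 0.02101: V = √(2·1.03e+04·0.137/(0.02101·340·1020)) = 0.6224 m/s.
Q = V·A = 0.6224·(π/4·0.137²) = 0.009175 m³/s = 9.17 L/s.

Q ≈ 9.17 L/s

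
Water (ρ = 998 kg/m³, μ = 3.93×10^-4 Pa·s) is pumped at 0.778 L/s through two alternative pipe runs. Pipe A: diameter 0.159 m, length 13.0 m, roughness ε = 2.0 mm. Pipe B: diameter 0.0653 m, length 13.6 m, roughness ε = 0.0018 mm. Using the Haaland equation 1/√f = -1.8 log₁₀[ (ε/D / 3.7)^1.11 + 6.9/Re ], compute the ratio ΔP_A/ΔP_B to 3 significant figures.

ΔP_A/ΔP_B ≈ 0.0223

Pipe A: V = Q/A = 0.000778/0.01986 = 0.03918 m/s; Re = 1.582e+04; ε/D = 0.0126; Haaland → f = 0.04406; ΔP_A = f(L/D)(ρV²/2) = 2.76 Pa.
Pipe B: V = Q/A = 0.000778/0.003349 = 0.2323 m/s; Re = 3.852e+04; ε/D = 2.76e-05; Haaland → f = 0.02204; ΔP_B = f(L/D)(ρV²/2) = 123.6 Pa.
ΔP_A/ΔP_B = 2.76/123.6 = 0.0223.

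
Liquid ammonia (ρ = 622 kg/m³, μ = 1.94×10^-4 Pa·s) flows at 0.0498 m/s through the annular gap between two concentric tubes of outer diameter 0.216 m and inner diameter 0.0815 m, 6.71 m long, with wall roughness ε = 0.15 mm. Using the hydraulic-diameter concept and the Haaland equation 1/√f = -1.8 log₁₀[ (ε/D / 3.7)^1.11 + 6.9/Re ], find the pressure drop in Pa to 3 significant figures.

ΔP ≈ 1.06 Pa

Hydraulic diameter D_h = 4A/P = D_o - D_i = 0.216 - 0.0815 = 0.1345 m.
Re = ρVD_h/μ = 622·0.0498·0.1345/0.000194 = 2.148e+04.
ε/D_h = 0.00015/0.1345 = 0.00112; Haaland gives 1/√f = -1.8 log₁₀[0.000124+0.000321] = 6.033, so f = 0.02747.
ΔP = f(L/D_h)(ρV²/2) = 0.02747·6.71/0.1345·0.7713 = 1.057 Pa.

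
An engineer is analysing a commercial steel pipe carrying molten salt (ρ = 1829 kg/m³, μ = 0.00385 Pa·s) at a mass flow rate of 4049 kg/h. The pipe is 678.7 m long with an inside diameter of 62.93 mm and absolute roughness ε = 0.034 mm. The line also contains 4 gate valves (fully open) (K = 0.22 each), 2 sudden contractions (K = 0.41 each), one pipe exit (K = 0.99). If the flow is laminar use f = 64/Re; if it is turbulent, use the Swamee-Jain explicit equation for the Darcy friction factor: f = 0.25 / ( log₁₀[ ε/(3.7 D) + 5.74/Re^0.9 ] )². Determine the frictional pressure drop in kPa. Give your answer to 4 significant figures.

ΔP ≈ 14.26 kPa

ṁ = 4049 kg/h = 4049/3600 = 1.125 kg/s.
A = πD²/4 = π(0.06293)²/4 = 0.00311 m²; mean velocity V = ṁ/(ρA) = 1.125/(1829 · 0.00311) = 0.1977 m/s.
Reynolds number Re = ρVD/μ = 1829 · 0.1977 · 0.06293 / 0.00385 = 5911.
Re > 4000 → turbulent. Relative roughness ε/D = 3.4e-05/0.06293 = 0.00054. Swamee-Jain: f = 0.25/(log₁₀[0.00054/3.7 + 5.74/5911^0.9])² = 0.25/(log₁₀[0.000146 + 0.00231])² = 0.25/(-2.609)² = 0.03673.
Total minor-loss coefficient ΣK = 4·0.22 + 2·0.41 + 1·0.99 = 2.69.
ΔP = [f·L/D + ΣK]·(ρV²/2) = [0.03673·678.7/0.06293 + 2.69]·(1829·0.1977²/2) = [396.1 + 2.69]·35.75 = 1.426e+04 Pa.
ΔP = 1.426e+04 Pa = 14.26 kPa.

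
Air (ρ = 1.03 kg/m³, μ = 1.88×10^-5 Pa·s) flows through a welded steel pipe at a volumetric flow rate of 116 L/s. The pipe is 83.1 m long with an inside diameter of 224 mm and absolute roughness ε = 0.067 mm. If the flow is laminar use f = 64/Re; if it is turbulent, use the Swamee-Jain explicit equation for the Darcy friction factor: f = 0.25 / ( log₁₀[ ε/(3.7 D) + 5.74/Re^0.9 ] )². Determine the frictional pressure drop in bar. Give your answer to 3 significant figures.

Q = 116 L/s = 116/1000 = 0.116 m³/s.
Cross-sectional area A = πD²/4 = π(0.224)²/4 = 0.03941 m²; mean velocity V = Q/A = 0.116/0.03941 = 2.944 m/s.
Reynolds number Re = ρVD/μ = 1.03 · 2.944 · 0.224 / 1.88e-05 = 3.612e+04.
Re > 4000 → turbulent. Relative roughness ε/D = 6.7e-05/0.224 = 0.000299. Swamee-Jain: f = 0.25/(log₁₀[0.000299/3.7 + 5.74/3.612e+04^0.9])² = 0.25/(log₁₀[8.08e-05 + 0.000454])² = 0.25/(-3.272)² = 0.02335.
Darcy-Weisbach: ΔP = f(L/D)(ρV²/2) = 0.02335·(83.1/0.224)·(1.03·2.944²/2) = 0.02335·371·4.462 = 38.66 Pa.
ΔP = 38.66 Pa = 3.87×10^-4 bar.

ΔP ≈ 3.87×10^-4 bar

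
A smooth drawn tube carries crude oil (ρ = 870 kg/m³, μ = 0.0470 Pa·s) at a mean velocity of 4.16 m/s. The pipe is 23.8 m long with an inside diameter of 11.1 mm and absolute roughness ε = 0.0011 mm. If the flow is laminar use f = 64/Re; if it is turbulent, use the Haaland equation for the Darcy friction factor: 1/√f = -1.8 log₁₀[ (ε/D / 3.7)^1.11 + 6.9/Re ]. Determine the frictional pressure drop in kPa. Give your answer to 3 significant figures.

ΔP ≈ 1210 kPa

Reynolds number Re = ρVD/μ = 870 · 4.16 · 0.0111 / 0.047 = 854.7.
Re < 2300 → laminar flow, so f = 64/Re = 64/854.7 = 0.07488 (the turbulent correlation is not needed).
Darcy-Weisbach: ΔP = f(L/D)(ρV²/2) = 0.07488·(23.8/0.0111)·(870·4.16²/2) = 0.07488·2144·7528 = 1.209e+06 Pa.
ΔP = 1.209e+06 Pa = 1210 kPa.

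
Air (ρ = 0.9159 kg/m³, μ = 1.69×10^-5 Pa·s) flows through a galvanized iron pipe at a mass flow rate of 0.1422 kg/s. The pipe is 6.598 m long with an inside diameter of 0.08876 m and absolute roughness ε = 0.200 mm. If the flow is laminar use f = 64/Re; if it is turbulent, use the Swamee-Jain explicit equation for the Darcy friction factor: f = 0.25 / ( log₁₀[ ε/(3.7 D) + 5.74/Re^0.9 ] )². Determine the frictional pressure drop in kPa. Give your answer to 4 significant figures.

A = πD²/4 = π(0.08876)²/4 = 0.006188 m²; mean velocity V = ṁ/(ρA) = 0.1422/(0.9159 · 0.006188) = 25.09 m/s.
Reynolds number Re = ρVD/μ = 0.9159 · 25.09 · 0.08876 / 1.69e-05 = 1.207e+05.
Re > 4000 → turbulent. Relative roughness ε/D = 0.0002/0.08876 = 0.00225. Swamee-Jain: f = 0.25/(log₁₀[0.00225/3.7 + 5.74/1.207e+05^0.9])² = 0.25/(log₁₀[0.000609 + 0.000153])² = 0.25/(-3.118)² = 0.02572.
Darcy-Weisbach: ΔP = f(L/D)(ρV²/2) = 0.02572·(6.598/0.08876)·(0.9159·25.09²/2) = 0.02572·74.34·288.3 = 551.2 Pa.
ΔP = 551.2 Pa = 0.5512 kPa.

ΔP ≈ 0.5512 kPa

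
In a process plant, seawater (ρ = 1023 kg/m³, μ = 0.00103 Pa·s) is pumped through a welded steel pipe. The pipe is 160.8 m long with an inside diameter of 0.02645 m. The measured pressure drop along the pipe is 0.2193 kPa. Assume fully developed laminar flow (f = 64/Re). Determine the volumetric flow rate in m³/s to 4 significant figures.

For laminar flow, f = 64/Re with Re = ρVD/μ, so Darcy-Weisbach reduces to ΔP = 32μLV/D². Solving for V: V = ΔP·D²/(32μL) = 219.3·(0.02645)²/(32·0.00103·160.8) = 0.02895 m/s.
Check: Re = ρVD/μ = 1023·0.02895·0.02645/0.00103 = 760.5 < 2300, so the laminar assumption holds.
Q = V·A = 0.02895·(π/4·0.02645²) = 1.591e-05 m³/s = 1.591×10^-5 m³/s.

Q ≈ 1.591×10^-5 m³/s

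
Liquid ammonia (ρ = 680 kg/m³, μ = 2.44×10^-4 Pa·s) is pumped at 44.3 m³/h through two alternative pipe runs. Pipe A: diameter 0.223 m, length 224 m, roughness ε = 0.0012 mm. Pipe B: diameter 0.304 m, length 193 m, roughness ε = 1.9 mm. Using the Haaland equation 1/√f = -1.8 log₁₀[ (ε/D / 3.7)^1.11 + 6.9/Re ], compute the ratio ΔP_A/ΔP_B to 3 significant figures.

Pipe A: V = Q/A = 0.01231/0.03906 = 0.3151 m/s; Re = 1.958e+05; ε/D = 5.38e-06; Haaland → f = 0.01559; ΔP_A = f(L/D)(ρV²/2) = 528.7 Pa.
Pipe B: V = Q/A = 0.01231/0.07258 = 0.1695 m/s; Re = 1.436e+05; ε/D = 0.00625; Haaland → f = 0.03311; ΔP_B = f(L/D)(ρV²/2) = 205.4 Pa.
ΔP_A/ΔP_B = 528.7/205.4 = 2.57.

ΔP_A/ΔP_B ≈ 2.57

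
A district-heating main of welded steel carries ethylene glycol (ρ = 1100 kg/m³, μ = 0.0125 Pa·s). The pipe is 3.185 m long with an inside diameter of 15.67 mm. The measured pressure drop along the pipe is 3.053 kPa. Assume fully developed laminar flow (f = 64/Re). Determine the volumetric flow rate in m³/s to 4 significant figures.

Q ≈ 1.135×10^-4 m³/s

For laminar flow, f = 64/Re with Re = ρVD/μ, so Darcy-Weisbach reduces to ΔP = 32μLV/D². Solving for V: V = ΔP·D²/(32μL) = 3053·(0.01567)²/(32·0.0125·3.185) = 0.5884 m/s.
Check: Re = ρVD/μ = 1100·0.5884·0.01567/0.0125 = 811.4 < 2300, so the laminar assumption holds.
Q = V·A = 0.5884·(π/4·0.01567²) = 0.0001135 m³/s = 1.135×10^-4 m³/s.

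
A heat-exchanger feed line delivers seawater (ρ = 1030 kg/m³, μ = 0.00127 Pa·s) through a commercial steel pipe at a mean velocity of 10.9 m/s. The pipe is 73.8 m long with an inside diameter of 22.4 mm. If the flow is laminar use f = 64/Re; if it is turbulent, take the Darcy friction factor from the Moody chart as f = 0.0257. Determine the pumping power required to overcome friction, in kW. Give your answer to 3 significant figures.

P ≈ 22.3 kW

Reynolds number Re = ρVD/μ = 1030 · 10.9 · 0.0224 / 0.00127 = 1.98e+05.
Re > 4000 → turbulent; use the Moody-chart value f = 0.0257.
Darcy-Weisbach: ΔP = f(L/D)(ρV²/2) = 0.0257·(73.8/0.0224)·(1030·10.9²/2) = 0.0257·3295·6.119e+04 = 5.181e+06 Pa.
Q = V·A = 10.9·0.0003941 = 0.004295 m³/s.
Pumping power P = QΔP = 0.004295·5.181e+06 = 22250 W = 22.3 kW.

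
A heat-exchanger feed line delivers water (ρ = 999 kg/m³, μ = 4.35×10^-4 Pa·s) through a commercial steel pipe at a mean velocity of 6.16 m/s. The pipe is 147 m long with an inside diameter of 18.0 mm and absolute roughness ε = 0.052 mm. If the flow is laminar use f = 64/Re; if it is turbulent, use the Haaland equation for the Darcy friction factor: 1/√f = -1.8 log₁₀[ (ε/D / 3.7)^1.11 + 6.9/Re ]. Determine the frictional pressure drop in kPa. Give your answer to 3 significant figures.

Reynolds number Re = ρVD/μ = 999 · 6.16 · 0.018 / 0.000435 = 2.546e+05.
Re > 4000 → turbulent. Relative roughness ε/D = 5.2e-05/0.018 = 0.00289. Haaland: 1/√f = -1.8 log₁₀[(0.00289/3.7)^1.11 + 6.9/2.546e+05] = -1.8 log₁₀[0.000355 + 2.71e-05] = 6.151, so f = 0.02643.
Darcy-Weisbach: ΔP = f(L/D)(ρV²/2) = 0.02643·(147/0.018)·(999·6.16²/2) = 0.02643·8167·1.895e+04 = 4.091e+06 Pa.
ΔP = 4.091e+06 Pa = 4090 kPa.

ΔP ≈ 4090 kPa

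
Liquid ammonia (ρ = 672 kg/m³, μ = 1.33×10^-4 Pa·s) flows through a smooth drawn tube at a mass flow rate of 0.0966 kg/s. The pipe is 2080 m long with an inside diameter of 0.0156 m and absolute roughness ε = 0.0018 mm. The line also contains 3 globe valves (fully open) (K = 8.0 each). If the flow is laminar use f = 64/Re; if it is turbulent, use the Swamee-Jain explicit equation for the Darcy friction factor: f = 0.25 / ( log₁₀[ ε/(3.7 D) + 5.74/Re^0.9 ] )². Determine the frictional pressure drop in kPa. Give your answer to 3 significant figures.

ΔP ≈ 524 kPa

A = πD²/4 = π(0.0156)²/4 = 0.0001911 m²; mean velocity V = ṁ/(ρA) = 0.0966/(672 · 0.0001911) = 0.7521 m/s.
Reynolds number Re = ρVD/μ = 672 · 0.7521 · 0.0156 / 0.000133 = 5.928e+04.
Re > 4000 → turbulent. Relative roughness ε/D = 1.8e-06/0.0156 = 0.000115. Swamee-Jain: f = 0.25/(log₁₀[0.000115/3.7 + 5.74/5.928e+04^0.9])² = 0.25/(log₁₀[3.12e-05 + 0.000291])² = 0.25/(-3.492)² = 0.0205.
Total minor-loss coefficient ΣK = 3·8 = 24.
ΔP = [f·L/D + ΣK]·(ρV²/2) = [0.0205·2080/0.0156 + 24]·(672·0.7521²/2) = [2733 + 24]·190.1 = 5.24e+05 Pa.
ΔP = 5.24e+05 Pa = 524 kPa.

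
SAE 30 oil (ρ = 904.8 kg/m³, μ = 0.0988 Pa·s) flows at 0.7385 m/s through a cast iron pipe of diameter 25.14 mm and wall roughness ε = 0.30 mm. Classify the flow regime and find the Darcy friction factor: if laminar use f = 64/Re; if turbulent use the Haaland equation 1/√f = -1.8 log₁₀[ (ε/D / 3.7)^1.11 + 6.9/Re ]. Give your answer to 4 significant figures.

f ≈ 0.3764

Re = ρVD/μ = 904.8·0.7385·0.02514/0.0988 = 170.
Re < 2300 → laminar, so f = 64/Re = 0.3764 (roughness is irrelevant in laminar flow).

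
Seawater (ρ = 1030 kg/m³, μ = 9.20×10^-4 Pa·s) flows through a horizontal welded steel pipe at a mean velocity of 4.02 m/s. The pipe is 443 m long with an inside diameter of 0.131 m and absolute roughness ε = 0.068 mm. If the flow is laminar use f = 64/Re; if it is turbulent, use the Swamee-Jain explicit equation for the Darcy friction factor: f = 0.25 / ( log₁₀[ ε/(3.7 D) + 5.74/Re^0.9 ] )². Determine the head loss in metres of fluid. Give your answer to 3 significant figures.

h_f ≈ 49.5 m

Reynolds number Re = ρVD/μ = 1030 · 4.02 · 0.131 / 0.00092 = 5.896e+05.
Re > 4000 → turbulent. Relative roughness ε/D = 6.8e-05/0.131 = 0.000519. Swamee-Jain: f = 0.25/(log₁₀[0.000519/3.7 + 5.74/5.896e+05^0.9])² = 0.25/(log₁₀[0.00014 + 3.68e-05])² = 0.25/(-3.752)² = 0.01776.
Darcy-Weisbach: ΔP = f(L/D)(ρV²/2) = 0.01776·(443/0.131)·(1030·4.02²/2) = 0.01776·3382·8323 = 4.998e+05 Pa.
Head loss h_f = ΔP/(ρg) = 4.998e+05/(1030·9.81) = 49.5 m.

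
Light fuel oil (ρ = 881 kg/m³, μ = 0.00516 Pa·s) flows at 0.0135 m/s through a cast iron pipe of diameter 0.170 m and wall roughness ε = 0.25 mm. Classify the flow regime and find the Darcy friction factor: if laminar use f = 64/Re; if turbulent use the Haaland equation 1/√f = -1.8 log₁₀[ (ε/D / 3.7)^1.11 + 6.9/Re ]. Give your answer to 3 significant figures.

Re = ρVD/μ = 881·0.0135·0.17/0.00516 = 391.8.
Re < 2300 → laminar, so f = 64/Re = 0.1633 (roughness is irrelevant in laminar flow).

f ≈ 0.163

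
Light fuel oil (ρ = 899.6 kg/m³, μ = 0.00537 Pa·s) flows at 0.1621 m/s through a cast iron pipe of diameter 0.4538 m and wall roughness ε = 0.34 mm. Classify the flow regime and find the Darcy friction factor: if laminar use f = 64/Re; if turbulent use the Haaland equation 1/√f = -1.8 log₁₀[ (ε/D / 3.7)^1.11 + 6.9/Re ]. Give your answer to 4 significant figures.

Re = ρVD/μ = 899.6·0.1621·0.4538/0.00537 = 1.232e+04.
Re > 4000 → turbulent. ε/D = 0.00034/0.4538 = 0.000749; Haaland: 1/√f = -1.8 log₁₀[7.95e-05 + 0.00056] = 5.75, so f = 0.03025.

f ≈ 0.03025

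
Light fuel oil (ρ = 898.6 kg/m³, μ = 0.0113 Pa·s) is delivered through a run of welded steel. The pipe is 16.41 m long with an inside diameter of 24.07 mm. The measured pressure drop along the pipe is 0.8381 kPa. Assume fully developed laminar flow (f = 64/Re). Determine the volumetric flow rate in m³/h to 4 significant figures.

Q ≈ 0.1340 m³/h

For laminar flow, f = 64/Re with Re = ρVD/μ, so Darcy-Weisbach reduces to ΔP = 32μLV/D². Solving for V: V = ΔP·D²/(32μL) = 838.1·(0.02407)²/(32·0.0113·16.41) = 0.08183 m/s.
Check: Re = ρVD/μ = 898.6·0.08183·0.02407/0.0113 = 156.6 < 2300, so the laminar assumption holds.
Q = V·A = 0.08183·(π/4·0.02407²) = 3.724e-05 m³/s = 0.1340 m³/h.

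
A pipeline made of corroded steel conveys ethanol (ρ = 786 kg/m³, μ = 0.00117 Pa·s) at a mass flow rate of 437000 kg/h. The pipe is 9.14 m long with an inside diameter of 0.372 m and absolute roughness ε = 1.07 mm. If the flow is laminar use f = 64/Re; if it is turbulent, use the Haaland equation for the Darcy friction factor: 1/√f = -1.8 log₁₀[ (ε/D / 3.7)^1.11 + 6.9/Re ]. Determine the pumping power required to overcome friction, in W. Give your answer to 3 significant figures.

P ≈ 79.1 W

ṁ = 437000 kg/h = 437000/3600 = 121.4 kg/s.
A = πD²/4 = π(0.372)²/4 = 0.1087 m²; mean velocity V = ṁ/(ρA) = 121.4/(786 · 0.1087) = 1.421 m/s.
Reynolds number Re = ρVD/μ = 786 · 1.421 · 0.372 / 0.00117 = 3.551e+05.
Re > 4000 → turbulent. Relative roughness ε/D = 0.00107/0.372 = 0.00288. Haaland: 1/√f = -1.8 log₁₀[(0.00288/3.7)^1.11 + 6.9/3.551e+05] = -1.8 log₁₀[0.000354 + 1.94e-05] = 6.171, so f = 0.02626.
Darcy-Weisbach: ΔP = f(L/D)(ρV²/2) = 0.02626·(9.14/0.372)·(786·1.421²/2) = 0.02626·24.57·793.5 = 512 Pa.
Q = ṁ/ρ = 121.4/786 = 0.1544 m³/s.
Pumping power P = QΔP = 0.1544·512 = 79.08 W = 79.1 W.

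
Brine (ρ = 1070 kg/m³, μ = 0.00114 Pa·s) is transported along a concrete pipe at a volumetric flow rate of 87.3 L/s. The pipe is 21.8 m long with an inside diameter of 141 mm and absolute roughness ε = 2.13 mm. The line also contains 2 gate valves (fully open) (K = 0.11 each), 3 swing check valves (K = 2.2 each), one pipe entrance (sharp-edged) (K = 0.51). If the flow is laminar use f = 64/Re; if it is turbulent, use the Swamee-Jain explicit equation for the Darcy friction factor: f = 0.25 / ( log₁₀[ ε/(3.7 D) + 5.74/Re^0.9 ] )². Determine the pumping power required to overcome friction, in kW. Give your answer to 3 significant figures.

Q = 87.3 L/s = 87.3/1000 = 0.0873 m³/s.
Cross-sectional area A = πD²/4 = π(0.141)²/4 = 0.01561 m²; mean velocity V = Q/A = 0.0873/0.01561 = 5.591 m/s.
Reynolds number Re = ρVD/μ = 1070 · 5.591 · 0.141 / 0.00114 = 7.399e+05.
Re > 4000 → turbulent. Relative roughness ε/D = 0.00213/0.141 = 0.0151. Swamee-Jain: f = 0.25/(log₁₀[0.0151/3.7 + 5.74/7.399e+05^0.9])² = 0.25/(log₁₀[0.00408 + 3e-05])² = 0.25/(-2.386)² = 0.04392.
Total minor-loss coefficient ΣK = 2·0.11 + 3·2.2 + 1·0.51 = 7.33.
ΔP = [f·L/D + ΣK]·(ρV²/2) = [0.04392·21.8/0.141 + 7.33]·(1070·5.591²/2) = [6.79 + 7.33]·1.672e+04 = 2.361e+05 Pa.
Pumping power P = QΔP = 0.0873·2.361e+05 = 20610 W = 20.6 kW.

P ≈ 20.6 kW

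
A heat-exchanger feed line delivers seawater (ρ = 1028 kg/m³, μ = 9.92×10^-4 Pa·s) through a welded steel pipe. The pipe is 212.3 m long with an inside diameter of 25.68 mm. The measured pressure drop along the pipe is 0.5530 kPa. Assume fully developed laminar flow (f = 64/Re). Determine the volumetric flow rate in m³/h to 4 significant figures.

For laminar flow, f = 64/Re with Re = ρVD/μ, so Darcy-Weisbach reduces to ΔP = 32μLV/D². Solving for V: V = ΔP·D²/(32μL) = 553·(0.02568)²/(32·0.000992·212.3) = 0.05411 m/s.
Check: Re = ρVD/μ = 1028·0.05411·0.02568/0.000992 = 1440 < 2300, so the laminar assumption holds.
Q = V·A = 0.05411·(π/4·0.02568²) = 2.803e-05 m³/s = 0.1009 m³/h.

Q ≈ 0.1009 m³/h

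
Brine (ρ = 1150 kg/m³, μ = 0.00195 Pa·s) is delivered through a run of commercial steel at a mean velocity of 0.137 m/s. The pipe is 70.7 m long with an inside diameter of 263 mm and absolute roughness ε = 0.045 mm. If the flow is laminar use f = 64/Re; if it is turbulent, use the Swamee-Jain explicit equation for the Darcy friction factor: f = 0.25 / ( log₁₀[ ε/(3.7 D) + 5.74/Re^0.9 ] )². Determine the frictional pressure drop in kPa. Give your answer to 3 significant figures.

Reynolds number Re = ρVD/μ = 1150 · 0.137 · 0.263 / 0.00195 = 2.125e+04.
Re > 4000 → turbulent. Relative roughness ε/D = 4.5e-05/0.263 = 0.000171. Swamee-Jain: f = 0.25/(log₁₀[0.000171/3.7 + 5.74/2.125e+04^0.9])² = 0.25/(log₁₀[4.62e-05 + 0.000732])² = 0.25/(-3.109)² = 0.02586.
Darcy-Weisbach: ΔP = f(L/D)(ρV²/2) = 0.02586·(70.7/0.263)·(1150·0.137²/2) = 0.02586·268.8·10.79 = 75.03 Pa.
ΔP = 75.03 Pa = 0.0750 kPa.

ΔP ≈ 0.0750 kPa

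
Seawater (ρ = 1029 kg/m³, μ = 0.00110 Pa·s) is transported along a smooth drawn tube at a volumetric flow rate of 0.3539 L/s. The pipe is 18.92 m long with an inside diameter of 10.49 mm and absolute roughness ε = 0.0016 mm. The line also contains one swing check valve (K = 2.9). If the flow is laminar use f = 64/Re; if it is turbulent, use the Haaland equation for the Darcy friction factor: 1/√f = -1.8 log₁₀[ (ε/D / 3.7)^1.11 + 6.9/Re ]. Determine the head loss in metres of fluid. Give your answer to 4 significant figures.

Q = 0.3539 L/s = 0.3539/1000 = 0.0003539 m³/s.
Cross-sectional area A = πD²/4 = π(0.01049)²/4 = 8.643e-05 m²; mean velocity V = Q/A = 0.0003539/8.643e-05 = 4.095 m/s.
Reynolds number Re = ρVD/μ = 1029 · 4.095 · 0.01049 / 0.0011 = 4.018e+04.
Re > 4000 → turbulent. Relative roughness ε/D = 1.6e-06/0.01049 = 0.000153. Haaland: 1/√f = -1.8 log₁₀[(0.000153/3.7)^1.11 + 6.9/4.018e+04] = -1.8 log₁₀[1.36e-05 + 0.000172] = 6.718, so f = 0.02216.
Total minor-loss coefficient ΣK = 1·2.9 = 2.9.
ΔP = [f·L/D + ΣK]·(ρV²/2) = [0.02216·18.92/0.01049 + 2.9]·(1029·4.095²/2) = [39.97 + 2.9]·8627 = 3.698e+05 Pa.
Head loss h_f = ΔP/(ρg) = 3.698e+05/(1029·9.81) = 36.63 m.

h_f ≈ 36.63 m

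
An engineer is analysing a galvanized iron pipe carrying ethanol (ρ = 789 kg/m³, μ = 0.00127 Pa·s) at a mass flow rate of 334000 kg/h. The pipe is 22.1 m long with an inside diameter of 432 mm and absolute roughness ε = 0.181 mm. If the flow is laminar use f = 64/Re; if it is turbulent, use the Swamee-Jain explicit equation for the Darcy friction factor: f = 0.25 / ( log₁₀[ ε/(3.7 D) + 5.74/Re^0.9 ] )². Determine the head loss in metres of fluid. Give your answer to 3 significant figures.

h_f ≈ 0.0308 m

ṁ = 334000 kg/h = 334000/3600 = 92.78 kg/s.
A = πD²/4 = π(0.432)²/4 = 0.1466 m²; mean velocity V = ṁ/(ρA) = 92.78/(789 · 0.1466) = 0.8022 m/s.
Reynolds number Re = ρVD/μ = 789 · 0.8022 · 0.432 / 0.00127 = 2.153e+05.
Re > 4000 → turbulent. Relative roughness ε/D = 0.000181/0.432 = 0.000419. Swamee-Jain: f = 0.25/(log₁₀[0.000419/3.7 + 5.74/2.153e+05^0.9])² = 0.25/(log₁₀[0.000113 + 9.1e-05])² = 0.25/(-3.69)² = 0.01836.
Darcy-Weisbach: ΔP = f(L/D)(ρV²/2) = 0.01836·(22.1/0.432)·(789·0.8022²/2) = 0.01836·51.16·253.9 = 238.5 Pa.
Head loss h_f = ΔP/(ρg) = 238.5/(789·9.81) = 0.0308 m.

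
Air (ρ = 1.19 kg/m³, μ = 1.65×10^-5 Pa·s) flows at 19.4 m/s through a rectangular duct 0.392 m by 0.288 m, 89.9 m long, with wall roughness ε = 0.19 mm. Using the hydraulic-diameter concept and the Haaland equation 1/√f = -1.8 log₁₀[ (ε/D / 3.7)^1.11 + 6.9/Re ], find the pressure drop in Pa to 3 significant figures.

Hydraulic diameter D_h = 4A/P = 4·(0.392·0.288)/(2·(0.392+0.288)) = 0.4516/1.36 = 0.332 m.
Re = ρVD_h/μ = 1.19·19.4·0.332/1.65e-05 = 4.646e+05.
ε/D_h = 0.00019/0.332 = 0.000572; Haaland gives 1/√f = -1.8 log₁₀[5.89e-05+1.49e-05] = 7.438, so f = 0.01808.
ΔP = f(L/D_h)(ρV²/2) = 0.01808·89.9/0.332·223.9 = 1096 Pa.

ΔP ≈ 1100 Pa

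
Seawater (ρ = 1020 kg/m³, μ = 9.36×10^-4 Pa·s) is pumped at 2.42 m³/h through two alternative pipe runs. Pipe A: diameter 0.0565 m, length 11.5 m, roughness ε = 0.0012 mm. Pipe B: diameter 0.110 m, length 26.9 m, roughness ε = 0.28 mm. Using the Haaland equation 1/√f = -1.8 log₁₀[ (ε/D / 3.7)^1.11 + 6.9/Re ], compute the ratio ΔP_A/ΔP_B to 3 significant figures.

Pipe A: V = Q/A = 0.0006722/0.002507 = 0.2681 m/s; Re = 1.651e+04; ε/D = 2.12e-05; Haaland → f = 0.02706; ΔP_A = f(L/D)(ρV²/2) = 201.9 Pa.
Pipe B: V = Q/A = 0.0006722/0.009503 = 0.07074 m/s; Re = 8479; ε/D = 0.00255; Haaland → f = 0.03547; ΔP_B = f(L/D)(ρV²/2) = 22.13 Pa.
ΔP_A/ΔP_B = 201.9/22.13 = 9.12.

ΔP_A/ΔP_B ≈ 9.12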